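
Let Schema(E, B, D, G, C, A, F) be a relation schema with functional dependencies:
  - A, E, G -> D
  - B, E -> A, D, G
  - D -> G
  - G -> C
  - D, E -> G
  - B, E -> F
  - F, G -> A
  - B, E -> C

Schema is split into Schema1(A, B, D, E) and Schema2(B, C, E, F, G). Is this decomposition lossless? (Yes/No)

Yes

Schema1 ∩ Schema2 = {B, E}; its closure under F is {A, B, C, D, E, F, G}.
Since Schema1 ⊆ {A, B, C, D, E, F, G}, the intersection is a superkey of Schema1; the decomposition is lossless.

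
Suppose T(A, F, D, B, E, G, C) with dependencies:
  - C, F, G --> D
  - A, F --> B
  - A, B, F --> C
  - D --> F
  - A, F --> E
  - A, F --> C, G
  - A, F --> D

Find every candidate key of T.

Attributes never on any right-hand side: {A} — every candidate key must contain it.
{A, D} is a candidate key since {A, D}⁺ = {A, B, C, D, E, F, G} covers every attribute.
{A, F} is a candidate key since {A, F}⁺ = {A, B, C, D, E, F, G} covers every attribute.
These are minimal and exhaustive — every other superkey contains one of them.

{A, D}, {A, F}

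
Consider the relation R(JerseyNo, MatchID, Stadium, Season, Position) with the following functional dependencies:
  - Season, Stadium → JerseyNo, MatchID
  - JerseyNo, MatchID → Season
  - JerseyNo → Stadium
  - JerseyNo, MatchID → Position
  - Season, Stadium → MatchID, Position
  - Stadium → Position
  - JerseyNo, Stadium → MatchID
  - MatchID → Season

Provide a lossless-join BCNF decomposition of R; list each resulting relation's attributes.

{JerseyNo, MatchID, Stadium}; {MatchID, Season}; {Position, Stadium}

Candidate keys of the original relation: {JerseyNo}, {MatchID, Stadium}, {Season, Stadium}.
{JerseyNo, MatchID, Position, Season, Stadium}: {Stadium} determines {Position, Stadium} here but is not a superkey — split on Stadium → Position, giving {Position, Stadium} and {JerseyNo, MatchID, Season, Stadium}.
{Position, Stadium} is in BCNF.
{JerseyNo, MatchID, Season, Stadium}: {MatchID} determines {MatchID, Season} here but is not a superkey — split on MatchID → Season, giving {MatchID, Season} and {JerseyNo, MatchID, Stadium}.
{MatchID, Season} is in BCNF.
{JerseyNo, MatchID, Stadium} is in BCNF.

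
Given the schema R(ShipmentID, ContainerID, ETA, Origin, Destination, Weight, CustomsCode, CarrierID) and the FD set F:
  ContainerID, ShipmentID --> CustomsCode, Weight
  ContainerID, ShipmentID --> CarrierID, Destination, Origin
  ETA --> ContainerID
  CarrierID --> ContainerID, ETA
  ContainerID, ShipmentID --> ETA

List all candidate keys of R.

{CarrierID, ShipmentID}, {ContainerID, ShipmentID}, {ETA, ShipmentID}

No FD produces {ShipmentID}, so it must be in every candidate key.
{CarrierID, ShipmentID}⁺ = {CarrierID, ContainerID, CustomsCode, Destination, ETA, Origin, ShipmentID, Weight}, which is every attribute, so {CarrierID, ShipmentID} is a candidate key.
{ContainerID, ShipmentID}⁺ = {CarrierID, ContainerID, CustomsCode, Destination, ETA, Origin, ShipmentID, Weight}, which is every attribute, so {ContainerID, ShipmentID} is a candidate key.
{ETA, ShipmentID}⁺ = {CarrierID, ContainerID, CustomsCode, Destination, ETA, Origin, ShipmentID, Weight}, which is every attribute, so {ETA, ShipmentID} is a candidate key.
Any other superkey properly contains one of these, so there are no further candidate keys.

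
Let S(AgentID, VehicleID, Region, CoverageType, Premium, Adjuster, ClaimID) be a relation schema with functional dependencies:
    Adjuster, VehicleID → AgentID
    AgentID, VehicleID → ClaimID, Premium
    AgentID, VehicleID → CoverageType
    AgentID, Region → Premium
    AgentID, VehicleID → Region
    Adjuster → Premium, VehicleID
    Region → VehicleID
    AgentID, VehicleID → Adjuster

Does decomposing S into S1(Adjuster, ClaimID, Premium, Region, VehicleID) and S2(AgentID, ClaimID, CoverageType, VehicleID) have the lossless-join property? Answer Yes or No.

No

The shared attributes are {ClaimID, VehicleID} and {ClaimID, VehicleID}⁺ = {ClaimID, VehicleID}.
The closure covers neither S1 nor S2 entirely; the join is not lossless.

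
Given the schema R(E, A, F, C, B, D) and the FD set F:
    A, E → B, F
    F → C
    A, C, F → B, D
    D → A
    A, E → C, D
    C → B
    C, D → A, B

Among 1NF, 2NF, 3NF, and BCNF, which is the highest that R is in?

Candidate keys: {A, E}, {D, E}. Prime attributes: {A, D, E}.
F → C breaks BCNF: {F}⁺ = {B, C, F}, so {F} is not a superkey.
Because {C} is non-prime and the left side of F → C is not a superkey, the relation is not in 3NF.
No proper subset of a key has a non-prime attribute in its closure, so there is no partial dependency; 2NF holds.

2NF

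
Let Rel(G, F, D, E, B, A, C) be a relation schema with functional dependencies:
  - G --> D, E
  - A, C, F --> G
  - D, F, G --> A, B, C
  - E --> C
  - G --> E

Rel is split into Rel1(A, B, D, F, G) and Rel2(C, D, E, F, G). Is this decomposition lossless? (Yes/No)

Yes

The shared attributes are {D, F, G} and {D, F, G}⁺ = {A, B, C, D, E, F, G}.
This includes all of Rel1, so the common attributes are a superkey of Rel1 — the join is lossless.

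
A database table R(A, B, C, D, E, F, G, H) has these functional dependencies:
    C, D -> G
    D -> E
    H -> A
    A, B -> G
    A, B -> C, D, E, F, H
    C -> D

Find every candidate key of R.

{A, B}, {B, H}

No FD produces {B}, so it must be in every candidate key.
{A, B} is a candidate key since {A, B}⁺ = {A, B, C, D, E, F, G, H} covers every attribute.
{B, H} is a candidate key since {B, H}⁺ = {A, B, C, D, E, F, G, H} covers every attribute.
These are minimal and exhaustive — every other superkey contains one of them.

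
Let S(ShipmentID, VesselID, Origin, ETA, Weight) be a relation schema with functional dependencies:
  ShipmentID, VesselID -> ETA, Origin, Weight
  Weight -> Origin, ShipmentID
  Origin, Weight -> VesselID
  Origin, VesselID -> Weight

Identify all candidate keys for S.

{Origin, VesselID}, {ShipmentID, VesselID}, {Weight}

Closure of {Weight} is {ETA, Origin, ShipmentID, VesselID, Weight}, the whole schema; {Weight} is a candidate key.
Closure of {Origin, VesselID} is {ETA, Origin, ShipmentID, VesselID, Weight}, the whole schema; {Origin, VesselID} is a candidate key.
Closure of {ShipmentID, VesselID} is {ETA, Origin, ShipmentID, VesselID, Weight}, the whole schema; {ShipmentID, VesselID} is a candidate key.
No proper subset of any of these is a key, and no other minimal superkey exists.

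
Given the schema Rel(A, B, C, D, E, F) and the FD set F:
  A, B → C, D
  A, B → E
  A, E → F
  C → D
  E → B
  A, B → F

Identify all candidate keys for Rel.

Attributes never on any right-hand side: {A} — every candidate key must contain it.
Closure of {A, B} is {A, B, C, D, E, F}, the whole schema; {A, B} is a candidate key.
Closure of {A, E} is {A, B, C, D, E, F}, the whole schema; {A, E} is a candidate key.
Any other superkey properly contains one of these, so there are no further candidate keys.

{A, B}, {A, E}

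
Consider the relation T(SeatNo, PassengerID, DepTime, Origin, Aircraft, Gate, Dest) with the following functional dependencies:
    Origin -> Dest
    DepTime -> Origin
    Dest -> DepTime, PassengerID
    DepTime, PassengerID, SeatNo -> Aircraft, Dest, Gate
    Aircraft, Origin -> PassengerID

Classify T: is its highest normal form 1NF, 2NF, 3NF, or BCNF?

Candidate keys: {DepTime, SeatNo}, {Dest, SeatNo}, {Origin, SeatNo}. Prime attributes: {DepTime, Dest, Origin, SeatNo}.
For Origin -> Dest we have {Origin}⁺ = {DepTime, Dest, Origin, PassengerID}; {Origin} is not a superkey, so BCNF fails.
Dest -> DepTime, PassengerID determines the non-prime attribute {PassengerID} from a non-superkey — 3NF is violated.
{DepTime} is a proper subset of the key {DepTime, SeatNo}, and {DepTime}⁺ contains the non-prime attribute {PassengerID} — a partial dependency, so 2NF is violated.

1NF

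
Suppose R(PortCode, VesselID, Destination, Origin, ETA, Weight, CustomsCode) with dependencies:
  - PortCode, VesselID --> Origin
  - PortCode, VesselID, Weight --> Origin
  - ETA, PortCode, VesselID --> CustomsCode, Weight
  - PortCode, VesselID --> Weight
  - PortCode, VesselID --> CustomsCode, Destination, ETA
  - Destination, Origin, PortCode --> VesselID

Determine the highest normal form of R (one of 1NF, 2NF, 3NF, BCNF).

BCNF

Candidate keys: {Destination, Origin, PortCode}, {PortCode, VesselID}. Prime attributes: {Destination, Origin, PortCode, VesselID}.
The left-hand side of every FD is a superkey, so BCNF is satisfied.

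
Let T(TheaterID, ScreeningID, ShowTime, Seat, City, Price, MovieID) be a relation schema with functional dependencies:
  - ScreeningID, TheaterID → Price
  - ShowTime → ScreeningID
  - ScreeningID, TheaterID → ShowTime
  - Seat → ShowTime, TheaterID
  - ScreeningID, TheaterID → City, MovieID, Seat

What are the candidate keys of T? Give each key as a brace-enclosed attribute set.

{Seat}⁺ = {City, MovieID, Price, ScreeningID, Seat, ShowTime, TheaterID}, which is every attribute, so {Seat} is a candidate key.
{ScreeningID, TheaterID}⁺ = {City, MovieID, Price, ScreeningID, Seat, ShowTime, TheaterID}, which is every attribute, so {ScreeningID, TheaterID} is a candidate key.
{ShowTime, TheaterID}⁺ = {City, MovieID, Price, ScreeningID, Seat, ShowTime, TheaterID}, which is every attribute, so {ShowTime, TheaterID} is a candidate key.
No proper subset of any of these is a key, and no other minimal superkey exists.

{ScreeningID, TheaterID}, {Seat}, {ShowTime, TheaterID}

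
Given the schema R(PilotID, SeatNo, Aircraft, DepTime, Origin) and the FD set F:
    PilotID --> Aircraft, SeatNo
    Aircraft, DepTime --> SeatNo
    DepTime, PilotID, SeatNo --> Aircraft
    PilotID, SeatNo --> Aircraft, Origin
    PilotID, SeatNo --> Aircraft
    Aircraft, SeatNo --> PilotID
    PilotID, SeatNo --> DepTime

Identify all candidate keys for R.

{Aircraft, DepTime}, {Aircraft, SeatNo}, {PilotID}

{PilotID}⁺ = {Aircraft, DepTime, Origin, PilotID, SeatNo} — all of the relation — so {PilotID} is a candidate key.
{Aircraft, DepTime}⁺ = {Aircraft, DepTime, Origin, PilotID, SeatNo} — all of the relation — so {Aircraft, DepTime} is a candidate key.
{Aircraft, SeatNo}⁺ = {Aircraft, DepTime, Origin, PilotID, SeatNo} — all of the relation — so {Aircraft, SeatNo} is a candidate key.
No proper subset of any of these is a key, and no other minimal superkey exists.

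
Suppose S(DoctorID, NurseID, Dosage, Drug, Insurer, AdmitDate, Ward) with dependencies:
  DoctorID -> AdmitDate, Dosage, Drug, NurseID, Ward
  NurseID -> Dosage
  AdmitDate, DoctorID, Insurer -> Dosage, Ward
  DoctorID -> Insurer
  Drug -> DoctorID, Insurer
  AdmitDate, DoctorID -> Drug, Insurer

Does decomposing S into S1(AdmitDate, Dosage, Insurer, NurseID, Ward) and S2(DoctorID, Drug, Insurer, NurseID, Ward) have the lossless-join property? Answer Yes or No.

The shared attributes are {Insurer, NurseID, Ward} and {Insurer, NurseID, Ward}⁺ = {Dosage, Insurer, NurseID, Ward}.
Neither S1 nor S2 is contained in that closure, so the decomposition is lossy.

No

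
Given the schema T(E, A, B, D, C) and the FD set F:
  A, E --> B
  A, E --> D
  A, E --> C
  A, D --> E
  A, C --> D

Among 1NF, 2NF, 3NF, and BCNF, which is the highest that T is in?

Candidate keys: {A, C}, {A, D}, {A, E}. Prime attributes: {A, C, D, E}.
Every FD has a superkey on the left, so the relation is in BCNF.

BCNF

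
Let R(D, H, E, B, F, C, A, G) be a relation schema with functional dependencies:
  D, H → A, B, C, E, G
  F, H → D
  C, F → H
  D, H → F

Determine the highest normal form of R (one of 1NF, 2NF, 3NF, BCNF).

Candidate keys: {C, F}, {D, H}, {F, H}. Prime attributes: {C, D, F, H}.
The left-hand side of every FD is a superkey, so BCNF is satisfied.

BCNF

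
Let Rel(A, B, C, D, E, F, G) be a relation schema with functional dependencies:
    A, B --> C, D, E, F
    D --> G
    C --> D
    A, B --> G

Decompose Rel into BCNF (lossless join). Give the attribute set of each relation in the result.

Candidate key of the original relation: {A, B}.
{A, B, C, D, E, F, G}: {D} determines {D, G} here but is not a superkey — split on D --> G, giving {D, G} and {A, B, C, D, E, F}.
{D, G} has no BCNF violation.
{A, B, C, D, E, F}: {C} determines {C, D} here but is not a superkey — split on C --> D, giving {C, D} and {A, B, C, E, F}.
{C, D} has no BCNF violation.
{A, B, C, E, F} has no BCNF violation.

{A, B, C, E, F}; {C, D}; {D, G}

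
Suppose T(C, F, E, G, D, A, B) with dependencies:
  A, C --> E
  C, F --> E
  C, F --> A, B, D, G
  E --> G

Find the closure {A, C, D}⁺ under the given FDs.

Start with {A, C, D}.
A, C --> E applies; add {E} → now {A, C, D, E}.
E --> G applies; add {G} → now {A, C, D, E, G}.
No further FD applies.

{A, C, D, E, G}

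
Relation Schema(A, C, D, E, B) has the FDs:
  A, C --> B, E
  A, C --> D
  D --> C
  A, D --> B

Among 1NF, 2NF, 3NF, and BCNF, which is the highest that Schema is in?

3NF

Candidate keys: {A, C}, {A, D}. Prime attributes: {A, C, D}.
For D --> C we have {D}⁺ = {C, D}; {D} is not a superkey, so BCNF fails.
Its right-hand attributes {C} are all prime, as are those of every other non-superkey FD — the relation is in 3NF.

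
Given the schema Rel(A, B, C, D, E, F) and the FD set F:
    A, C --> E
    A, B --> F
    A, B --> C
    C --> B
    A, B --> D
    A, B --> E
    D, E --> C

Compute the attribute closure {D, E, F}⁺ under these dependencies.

{B, C, D, E, F}

Start with {D, E, F}.
D, E --> C applies; add {C} → now {C, D, E, F}.
C --> B applies; add {B} → now {B, C, D, E, F}.
No further FD applies.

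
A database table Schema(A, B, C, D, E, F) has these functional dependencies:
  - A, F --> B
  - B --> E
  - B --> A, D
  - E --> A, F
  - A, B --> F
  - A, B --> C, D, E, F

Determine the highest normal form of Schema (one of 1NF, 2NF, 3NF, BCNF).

Candidate keys: {A, F}, {B}, {E}. Prime attributes: {A, B, E, F}.
Every FD has a superkey on the left, so the relation is in BCNF.

BCNF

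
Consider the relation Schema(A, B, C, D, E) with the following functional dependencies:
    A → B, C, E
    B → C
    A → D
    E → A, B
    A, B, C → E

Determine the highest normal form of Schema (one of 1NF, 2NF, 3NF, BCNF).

Candidate keys: {A}, {E}. Prime attributes: {A, E}.
B → C breaks BCNF: {B}⁺ = {B, C}, so {B} is not a superkey.
B → C determines the non-prime attribute {C} from a non-superkey — 3NF is violated.
Every candidate key is a single attribute, so no partial dependency is possible; 2NF holds.

2NF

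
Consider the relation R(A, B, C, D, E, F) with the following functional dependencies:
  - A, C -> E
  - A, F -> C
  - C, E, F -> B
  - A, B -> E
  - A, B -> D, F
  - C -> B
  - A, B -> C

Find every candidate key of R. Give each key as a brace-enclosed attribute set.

No FD produces {A}, so it must be in every candidate key.
Closure of {A, B} is {A, B, C, D, E, F}, the whole schema; {A, B} is a candidate key.
Closure of {A, C} is {A, B, C, D, E, F}, the whole schema; {A, C} is a candidate key.
Closure of {A, F} is {A, B, C, D, E, F}, the whole schema; {A, F} is a candidate key.
Any other superkey properly contains one of these, so there are no further candidate keys.

{A, B}, {A, C}, {A, F}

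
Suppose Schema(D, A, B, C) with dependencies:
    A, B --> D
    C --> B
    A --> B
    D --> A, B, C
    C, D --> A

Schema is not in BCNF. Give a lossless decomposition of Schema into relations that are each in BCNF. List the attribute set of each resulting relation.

{A, C, D}; {B, C}

Candidate keys of the original relation: {A}, {D}.
In {A, B, C, D}, {C} is not a superkey ({C}⁺ restricted to this set is {B, C}), so split on C --> B into {B, C} and {A, C, D}.
{B, C} is in BCNF.
{A, C, D} is in BCNF.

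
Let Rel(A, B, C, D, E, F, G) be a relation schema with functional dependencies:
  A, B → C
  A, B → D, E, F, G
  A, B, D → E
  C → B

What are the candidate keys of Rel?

{A} never appears on the right of any FD, so every key must include it.
{A, B}⁺ = {A, B, C, D, E, F, G} — all of the relation — so {A, B} is a candidate key.
{A, C}⁺ = {A, B, C, D, E, F, G} — all of the relation — so {A, C} is a candidate key.
Any other superkey properly contains one of these, so there are no further candidate keys.

{A, B}, {A, C}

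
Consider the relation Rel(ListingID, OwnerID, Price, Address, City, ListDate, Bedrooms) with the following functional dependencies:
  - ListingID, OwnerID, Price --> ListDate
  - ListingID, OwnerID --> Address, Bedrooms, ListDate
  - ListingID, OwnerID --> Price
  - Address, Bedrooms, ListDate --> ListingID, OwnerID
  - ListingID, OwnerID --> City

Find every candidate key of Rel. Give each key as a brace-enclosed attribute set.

{ListingID, OwnerID} is a candidate key since {ListingID, OwnerID}⁺ = {Address, Bedrooms, City, ListDate, ListingID, OwnerID, Price} covers every attribute.
{Address, Bedrooms, ListDate} is a candidate key since {Address, Bedrooms, ListDate}⁺ = {Address, Bedrooms, City, ListDate, ListingID, OwnerID, Price} covers every attribute.
These are minimal and exhaustive — every other superkey contains one of them.

{Address, Bedrooms, ListDate}, {ListingID, OwnerID}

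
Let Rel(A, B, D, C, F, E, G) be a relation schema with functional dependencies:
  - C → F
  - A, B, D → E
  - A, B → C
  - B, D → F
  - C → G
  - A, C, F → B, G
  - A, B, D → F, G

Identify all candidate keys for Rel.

{A, B, D}, {A, C, D}

Attributes never on any right-hand side: {A, D} — every candidate key must contain all of them.
Closure of {A, B, D} is {A, B, C, D, E, F, G}, the whole schema; {A, B, D} is a candidate key.
Closure of {A, C, D} is {A, B, C, D, E, F, G}, the whole schema; {A, C, D} is a candidate key.
Any other superkey properly contains one of these, so there are no further candidate keys.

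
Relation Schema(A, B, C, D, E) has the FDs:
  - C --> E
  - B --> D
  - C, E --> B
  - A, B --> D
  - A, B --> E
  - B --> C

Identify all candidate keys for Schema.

{A} never appears on the right of any FD, so every key must include it.
Closure of {A, B} is {A, B, C, D, E}, the whole schema; {A, B} is a candidate key.
Closure of {A, C} is {A, B, C, D, E}, the whole schema; {A, C} is a candidate key.
These are minimal and exhaustive — every other superkey contains one of them.

{A, B}, {A, C}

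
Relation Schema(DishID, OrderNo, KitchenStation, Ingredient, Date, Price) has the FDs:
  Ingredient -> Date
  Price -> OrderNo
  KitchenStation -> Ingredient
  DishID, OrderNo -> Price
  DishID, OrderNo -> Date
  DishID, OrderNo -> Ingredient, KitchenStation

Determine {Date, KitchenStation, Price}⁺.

{Date, Ingredient, KitchenStation, OrderNo, Price}

Start with {Date, KitchenStation, Price}.
Price -> OrderNo applies; add {OrderNo} → now {Date, KitchenStation, OrderNo, Price}.
KitchenStation -> Ingredient applies; add {Ingredient} → now {Date, Ingredient, KitchenStation, OrderNo, Price}.
No further FD applies.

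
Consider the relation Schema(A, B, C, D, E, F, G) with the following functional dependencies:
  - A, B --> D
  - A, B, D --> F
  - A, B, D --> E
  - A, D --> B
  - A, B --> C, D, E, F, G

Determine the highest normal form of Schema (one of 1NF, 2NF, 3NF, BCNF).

BCNF

Candidate keys: {A, B}, {A, D}. Prime attributes: {A, B, D}.
Each dependency's left side is a superkey — BCNF holds.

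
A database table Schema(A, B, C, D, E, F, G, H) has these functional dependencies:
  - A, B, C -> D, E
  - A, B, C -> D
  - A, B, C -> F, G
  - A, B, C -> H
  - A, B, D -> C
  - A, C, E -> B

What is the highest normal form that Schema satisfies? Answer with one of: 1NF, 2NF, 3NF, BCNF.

BCNF

Candidate keys: {A, B, C}, {A, B, D}, {A, C, E}. Prime attributes: {A, B, C, D, E}.
The left-hand side of every FD is a superkey, so BCNF is satisfied.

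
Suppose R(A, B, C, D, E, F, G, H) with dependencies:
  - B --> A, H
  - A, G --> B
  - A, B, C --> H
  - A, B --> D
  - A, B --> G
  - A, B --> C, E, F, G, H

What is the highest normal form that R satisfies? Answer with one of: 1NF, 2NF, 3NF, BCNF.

Candidate keys: {A, G}, {B}. Prime attributes: {A, B, G}.
The left-hand side of every FD is a superkey, so BCNF is satisfied.

BCNF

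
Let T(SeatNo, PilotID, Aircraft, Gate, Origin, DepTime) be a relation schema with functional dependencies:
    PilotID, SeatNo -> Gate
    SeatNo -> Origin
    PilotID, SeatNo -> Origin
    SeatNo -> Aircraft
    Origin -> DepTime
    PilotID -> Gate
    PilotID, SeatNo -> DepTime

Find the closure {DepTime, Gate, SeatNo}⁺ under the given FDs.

{Aircraft, DepTime, Gate, Origin, SeatNo}

Start with {DepTime, Gate, SeatNo}.
SeatNo -> Origin applies; add {Origin} → now {DepTime, Gate, Origin, SeatNo}.
SeatNo -> Aircraft applies; add {Aircraft} → now {Aircraft, DepTime, Gate, Origin, SeatNo}.
No further FD applies.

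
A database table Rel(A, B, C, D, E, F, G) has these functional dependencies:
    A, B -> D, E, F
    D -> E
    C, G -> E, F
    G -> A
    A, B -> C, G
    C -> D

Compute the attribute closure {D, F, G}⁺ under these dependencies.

Start with {D, F, G}.
D -> E applies; add {E} → now {D, E, F, G}.
G -> A applies; add {A} → now {A, D, E, F, G}.
No further FD applies.

{A, D, E, F, G}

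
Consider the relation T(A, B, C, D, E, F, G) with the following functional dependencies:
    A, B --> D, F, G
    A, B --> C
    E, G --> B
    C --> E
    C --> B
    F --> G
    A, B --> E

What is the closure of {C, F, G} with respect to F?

{B, C, E, F, G}

Start with {C, F, G}.
C --> E applies; add {E} → now {C, E, F, G}.
C --> B applies; add {B} → now {B, C, E, F, G}.
No further FD applies.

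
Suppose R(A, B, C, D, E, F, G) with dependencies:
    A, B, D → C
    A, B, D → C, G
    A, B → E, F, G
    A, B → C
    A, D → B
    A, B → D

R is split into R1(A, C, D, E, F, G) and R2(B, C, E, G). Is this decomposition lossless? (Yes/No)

No

Common attributes: {C, E, G}; their closure is {C, E, G}.
Neither R1 nor R2 is contained in that closure, so the decomposition is lossy.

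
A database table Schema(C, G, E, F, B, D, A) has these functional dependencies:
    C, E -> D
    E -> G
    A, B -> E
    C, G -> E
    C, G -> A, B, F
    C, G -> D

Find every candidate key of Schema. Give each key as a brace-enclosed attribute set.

{A, B, C}, {C, E}, {C, G}

No FD produces {C}, so it must be in every candidate key.
{C, E} is a candidate key since {C, E}⁺ = {A, B, C, D, E, F, G} covers every attribute.
{C, G} is a candidate key since {C, G}⁺ = {A, B, C, D, E, F, G} covers every attribute.
{A, B, C} is a candidate key since {A, B, C}⁺ = {A, B, C, D, E, F, G} covers every attribute.
No proper subset of any of these is a key, and no other minimal superkey exists.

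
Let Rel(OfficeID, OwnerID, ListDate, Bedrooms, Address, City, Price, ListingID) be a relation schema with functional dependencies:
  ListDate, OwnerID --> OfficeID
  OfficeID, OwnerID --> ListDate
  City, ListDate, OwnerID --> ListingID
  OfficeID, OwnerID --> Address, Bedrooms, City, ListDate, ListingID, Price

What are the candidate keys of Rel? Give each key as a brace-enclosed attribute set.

{ListDate, OwnerID}, {OfficeID, OwnerID}

{OwnerID} never appears on the right of any FD, so every key must include it.
{ListDate, OwnerID} is a candidate key since {ListDate, OwnerID}⁺ = {Address, Bedrooms, City, ListDate, ListingID, OfficeID, OwnerID, Price} covers every attribute.
{OfficeID, OwnerID} is a candidate key since {OfficeID, OwnerID}⁺ = {Address, Bedrooms, City, ListDate, ListingID, OfficeID, OwnerID, Price} covers every attribute.
These are minimal and exhaustive — every other superkey contains one of them.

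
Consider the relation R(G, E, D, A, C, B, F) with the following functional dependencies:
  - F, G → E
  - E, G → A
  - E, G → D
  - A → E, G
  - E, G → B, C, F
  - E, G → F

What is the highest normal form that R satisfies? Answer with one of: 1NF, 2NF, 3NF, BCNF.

Candidate keys: {A}, {E, G}, {F, G}. Prime attributes: {A, E, F, G}.
Every FD has a superkey on the left, so the relation is in BCNF.

BCNF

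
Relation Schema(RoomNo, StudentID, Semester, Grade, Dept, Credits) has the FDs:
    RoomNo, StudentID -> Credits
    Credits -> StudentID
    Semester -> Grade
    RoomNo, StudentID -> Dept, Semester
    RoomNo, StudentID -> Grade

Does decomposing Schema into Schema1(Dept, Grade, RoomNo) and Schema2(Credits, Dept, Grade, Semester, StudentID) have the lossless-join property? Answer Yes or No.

Schema1 ∩ Schema2 = {Dept, Grade}; its closure under F is {Dept, Grade}.
Neither Schema1 nor Schema2 is contained in that closure, so the decomposition is lossy.

No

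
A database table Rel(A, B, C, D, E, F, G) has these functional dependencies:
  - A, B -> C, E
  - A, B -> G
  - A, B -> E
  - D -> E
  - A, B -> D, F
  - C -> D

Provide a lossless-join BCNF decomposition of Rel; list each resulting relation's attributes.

{A, B, C, F, G}; {C, D}; {D, E}

Candidate key of the original relation: {A, B}.
{A, B, C, D, E, F, G}: {D} determines {D, E} here but is not a superkey — split on D -> E, giving {D, E} and {A, B, C, D, F, G}.
{D, E}: every determinant is a superkey — BCNF.
{A, B, C, D, F, G}: {C} determines {C, D} here but is not a superkey — split on C -> D, giving {C, D} and {A, B, C, F, G}.
{C, D}: every determinant is a superkey — BCNF.
{A, B, C, F, G}: every determinant is a superkey — BCNF.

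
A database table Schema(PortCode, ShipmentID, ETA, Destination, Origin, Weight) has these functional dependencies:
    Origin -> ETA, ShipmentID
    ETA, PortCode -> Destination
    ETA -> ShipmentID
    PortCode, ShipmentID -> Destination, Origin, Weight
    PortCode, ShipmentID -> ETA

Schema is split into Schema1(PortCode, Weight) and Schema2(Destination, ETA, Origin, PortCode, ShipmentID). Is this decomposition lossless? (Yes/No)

Schema1 ∩ Schema2 = {PortCode}; its closure under F is {PortCode}.
The closure covers neither Schema1 nor Schema2 entirely; the join is not lossless.

No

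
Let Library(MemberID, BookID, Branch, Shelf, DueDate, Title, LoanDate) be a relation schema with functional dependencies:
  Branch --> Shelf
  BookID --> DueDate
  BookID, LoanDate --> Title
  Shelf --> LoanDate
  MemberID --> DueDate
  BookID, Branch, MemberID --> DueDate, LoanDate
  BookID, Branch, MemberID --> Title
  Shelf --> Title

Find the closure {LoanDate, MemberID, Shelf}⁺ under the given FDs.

{DueDate, LoanDate, MemberID, Shelf, Title}

Start with {LoanDate, MemberID, Shelf}.
MemberID --> DueDate applies; add {DueDate} → now {DueDate, LoanDate, MemberID, Shelf}.
Shelf --> Title applies; add {Title} → now {DueDate, LoanDate, MemberID, Shelf, Title}.
No further FD applies.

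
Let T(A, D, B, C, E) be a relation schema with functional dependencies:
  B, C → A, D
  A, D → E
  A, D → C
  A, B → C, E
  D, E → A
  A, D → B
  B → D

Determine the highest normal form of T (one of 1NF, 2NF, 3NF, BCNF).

3NF

Candidate keys: {A, B}, {A, D}, {B, C}, {B, E}, {D, E}. Prime attributes: {A, B, C, D, E}.
B → D breaks BCNF: {B}⁺ = {B, D}, so {B} is not a superkey.
Its right-hand attributes {D} are all prime, as are those of every other non-superkey FD — the relation is in 3NF.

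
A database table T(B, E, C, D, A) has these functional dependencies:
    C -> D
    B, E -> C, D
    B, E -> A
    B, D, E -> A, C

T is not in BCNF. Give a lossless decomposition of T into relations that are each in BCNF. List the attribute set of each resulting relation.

Candidate key of the original relation: {B, E}.
In {A, B, C, D, E}, {C} is not a superkey ({C}⁺ restricted to this set is {C, D}), so split on C -> D into {C, D} and {A, B, C, E}.
{C, D} is in BCNF.
{A, B, C, E} is in BCNF.

{A, B, C, E}; {C, D}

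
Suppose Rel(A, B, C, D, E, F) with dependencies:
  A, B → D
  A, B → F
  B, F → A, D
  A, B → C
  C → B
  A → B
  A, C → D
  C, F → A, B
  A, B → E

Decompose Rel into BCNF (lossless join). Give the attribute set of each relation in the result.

Candidate keys of the original relation: {A}, {B, F}, {C, F}.
{A, B, C, D, E, F}: {C} determines {B, C} here but is not a superkey — split on C → B, giving {B, C} and {A, C, D, E, F}.
{B, C} is in BCNF.
{A, C, D, E, F} is in BCNF.

{A, C, D, E, F}; {B, C}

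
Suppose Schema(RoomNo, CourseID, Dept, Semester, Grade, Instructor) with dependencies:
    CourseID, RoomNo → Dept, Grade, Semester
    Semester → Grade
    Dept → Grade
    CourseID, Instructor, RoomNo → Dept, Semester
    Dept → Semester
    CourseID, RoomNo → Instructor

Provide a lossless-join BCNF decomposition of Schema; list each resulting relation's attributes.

Candidate key of the original relation: {CourseID, RoomNo}.
{CourseID, Dept, Grade, Instructor, RoomNo, Semester}: {Semester} determines {Grade, Semester} here but is not a superkey — split on Semester → Grade, giving {Grade, Semester} and {CourseID, Dept, Instructor, RoomNo, Semester}.
{Grade, Semester} is in BCNF.
{CourseID, Dept, Instructor, RoomNo, Semester}: {Dept} determines {Dept, Semester} here but is not a superkey — split on Dept → Semester, giving {Dept, Semester} and {CourseID, Dept, Instructor, RoomNo}.
{Dept, Semester} is in BCNF.
{CourseID, Dept, Instructor, RoomNo} is in BCNF.

{CourseID, Dept, Instructor, RoomNo}; {Dept, Semester}; {Grade, Semester}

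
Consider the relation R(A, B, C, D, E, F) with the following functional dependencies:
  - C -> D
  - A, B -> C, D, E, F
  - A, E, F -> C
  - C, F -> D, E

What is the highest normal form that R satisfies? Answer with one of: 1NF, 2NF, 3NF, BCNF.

Candidate key: {A, B}. Prime attributes: {A, B}.
C -> D: {C}⁺ = {C, D}, which is not all of the attributes, so the left side is not a superkey — BCNF is violated.
C -> D has non-prime {D} on the right and a non-superkey on the left, so 3NF fails.
No proper subset of a key has a non-prime attribute in its closure, so there is no partial dependency; 2NF holds.

2NF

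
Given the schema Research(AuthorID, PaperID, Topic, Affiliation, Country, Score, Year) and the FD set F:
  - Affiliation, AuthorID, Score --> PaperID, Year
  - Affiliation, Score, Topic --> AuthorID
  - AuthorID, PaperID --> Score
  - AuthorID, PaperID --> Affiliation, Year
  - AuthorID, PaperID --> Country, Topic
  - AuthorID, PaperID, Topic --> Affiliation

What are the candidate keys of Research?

{Affiliation, AuthorID, Score}, {Affiliation, Score, Topic}, {AuthorID, PaperID}

{AuthorID, PaperID}⁺ = {Affiliation, AuthorID, Country, PaperID, Score, Topic, Year} — all of the relation — so {AuthorID, PaperID} is a candidate key.
{Affiliation, AuthorID, Score}⁺ = {Affiliation, AuthorID, Country, PaperID, Score, Topic, Year} — all of the relation — so {Affiliation, AuthorID, Score} is a candidate key.
{Affiliation, Score, Topic}⁺ = {Affiliation, AuthorID, Country, PaperID, Score, Topic, Year} — all of the relation — so {Affiliation, Score, Topic} is a candidate key.
These are minimal and exhaustive — every other superkey contains one of them.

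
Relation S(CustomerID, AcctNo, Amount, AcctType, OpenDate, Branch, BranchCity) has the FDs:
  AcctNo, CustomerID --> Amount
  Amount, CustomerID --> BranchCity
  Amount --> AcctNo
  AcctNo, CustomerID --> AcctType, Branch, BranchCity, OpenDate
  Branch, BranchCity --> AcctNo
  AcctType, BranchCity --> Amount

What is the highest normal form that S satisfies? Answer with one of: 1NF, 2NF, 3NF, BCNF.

Candidate keys: {AcctNo, CustomerID}, {AcctType, BranchCity, CustomerID}, {Amount, CustomerID}, {Branch, BranchCity, CustomerID}. Prime attributes: {AcctNo, AcctType, Amount, Branch, BranchCity, CustomerID}.
Amount --> AcctNo breaks BCNF: {Amount}⁺ = {AcctNo, Amount}, so {Amount} is not a superkey.
Since {AcctNo} ⊆ prime attributes and every other non-superkey FD also has a prime right side, the schema is in 3NF.

3NF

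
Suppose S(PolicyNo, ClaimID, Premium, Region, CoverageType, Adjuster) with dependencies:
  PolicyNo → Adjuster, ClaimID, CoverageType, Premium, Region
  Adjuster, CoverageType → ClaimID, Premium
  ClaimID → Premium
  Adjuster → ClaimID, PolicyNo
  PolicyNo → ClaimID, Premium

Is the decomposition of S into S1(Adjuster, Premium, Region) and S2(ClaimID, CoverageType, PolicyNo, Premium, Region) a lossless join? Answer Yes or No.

The shared attributes are {Premium, Region} and {Premium, Region}⁺ = {Premium, Region}.
S1 ⊄ {Premium, Region} and S2 ⊄ {Premium, Region}, so the split is lossy.

No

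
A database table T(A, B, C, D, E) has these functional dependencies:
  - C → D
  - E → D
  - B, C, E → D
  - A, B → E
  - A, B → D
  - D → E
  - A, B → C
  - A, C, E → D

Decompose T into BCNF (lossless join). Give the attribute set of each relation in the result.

Candidate key of the original relation: {A, B}.
In {A, B, C, D, E}, {C} is not a superkey ({C}⁺ restricted to this set is {C, D, E}), so split on C → D, E into {C, D, E} and {A, B, C}.
In {C, D, E}, {E} is not a superkey ({E}⁺ restricted to this set is {D, E}), so split on E → D into {D, E} and {C, E}.
{D, E}: every determinant is a superkey — BCNF.
{C, E}: every determinant is a superkey — BCNF.
{A, B, C}: every determinant is a superkey — BCNF.

{A, B, C}; {C, E}; {D, E}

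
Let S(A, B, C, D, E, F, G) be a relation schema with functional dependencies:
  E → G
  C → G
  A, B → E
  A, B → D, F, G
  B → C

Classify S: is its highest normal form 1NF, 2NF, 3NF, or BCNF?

1NF

Candidate key: {A, B}. Prime attributes: {A, B}.
E → G breaks BCNF: {E}⁺ = {E, G}, so {E} is not a superkey.
E → G has non-prime {G} on the right and a non-superkey on the left, so 3NF fails.
Since {B} ⊂ {A, B} and {B}⁺ ⊇ {C, G} with {C, G} non-prime, there is a partial dependency; 2NF fails.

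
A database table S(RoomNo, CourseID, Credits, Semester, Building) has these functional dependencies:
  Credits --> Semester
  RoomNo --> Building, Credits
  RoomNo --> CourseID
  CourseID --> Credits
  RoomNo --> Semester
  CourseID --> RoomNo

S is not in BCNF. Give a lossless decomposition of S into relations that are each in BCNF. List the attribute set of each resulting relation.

{Building, CourseID, Credits, RoomNo}; {Credits, Semester}

Candidate keys of the original relation: {CourseID}, {RoomNo}.
{Building, CourseID, Credits, RoomNo, Semester}: {Credits} determines {Credits, Semester} here but is not a superkey — split on Credits --> Semester, giving {Credits, Semester} and {Building, CourseID, Credits, RoomNo}.
{Credits, Semester} is in BCNF.
{Building, CourseID, Credits, RoomNo} is in BCNF.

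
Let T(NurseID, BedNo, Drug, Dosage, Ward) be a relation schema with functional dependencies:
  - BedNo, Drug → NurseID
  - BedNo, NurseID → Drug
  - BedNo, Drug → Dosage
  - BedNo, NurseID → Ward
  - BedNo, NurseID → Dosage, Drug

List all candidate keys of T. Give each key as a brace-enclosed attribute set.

No FD produces {BedNo}, so it must be in every candidate key.
{BedNo, Drug}⁺ = {BedNo, Dosage, Drug, NurseID, Ward}, which is every attribute, so {BedNo, Drug} is a candidate key.
{BedNo, NurseID}⁺ = {BedNo, Dosage, Drug, NurseID, Ward}, which is every attribute, so {BedNo, NurseID} is a candidate key.
No proper subset of any of these is a key, and no other minimal superkey exists.

{BedNo, Drug}, {BedNo, NurseID}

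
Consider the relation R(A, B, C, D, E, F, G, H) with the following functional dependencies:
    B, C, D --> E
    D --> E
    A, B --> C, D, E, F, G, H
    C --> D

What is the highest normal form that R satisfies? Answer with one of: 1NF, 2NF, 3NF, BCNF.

Candidate key: {A, B}. Prime attributes: {A, B}.
For B, C, D --> E we have {B, C, D}⁺ = {B, C, D, E}; {B, C, D} is not a superkey, so BCNF fails.
B, C, D --> E determines the non-prime attribute {E} from a non-superkey — 3NF is violated.
Checking every proper subset of each key, none determines a non-prime attribute — 2NF is satisfied.

2NF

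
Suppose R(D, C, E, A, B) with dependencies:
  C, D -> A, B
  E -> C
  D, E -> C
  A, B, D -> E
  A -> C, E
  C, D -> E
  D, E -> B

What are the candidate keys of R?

Attributes never on any right-hand side: {D} — every candidate key must contain it.
Closure of {A, D} is {A, B, C, D, E}, the whole schema; {A, D} is a candidate key.
Closure of {C, D} is {A, B, C, D, E}, the whole schema; {C, D} is a candidate key.
Closure of {D, E} is {A, B, C, D, E}, the whole schema; {D, E} is a candidate key.
These are minimal and exhaustive — every other superkey contains one of them.

{A, D}, {C, D}, {D, E}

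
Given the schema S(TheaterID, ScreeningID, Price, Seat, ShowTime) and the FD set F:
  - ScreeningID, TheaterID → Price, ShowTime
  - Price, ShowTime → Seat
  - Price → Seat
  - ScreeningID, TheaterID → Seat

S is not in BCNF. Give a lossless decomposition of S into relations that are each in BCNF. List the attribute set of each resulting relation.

{Price, ScreeningID, ShowTime, TheaterID}; {Price, Seat}

Candidate key of the original relation: {ScreeningID, TheaterID}.
In {Price, ScreeningID, Seat, ShowTime, TheaterID}, {Price, ShowTime} is not a superkey ({Price, ShowTime}⁺ restricted to this set is {Price, Seat, ShowTime}), so split on Price, ShowTime → Seat into {Price, Seat, ShowTime} and {Price, ScreeningID, ShowTime, TheaterID}.
In {Price, Seat, ShowTime}, {Price} is not a superkey ({Price}⁺ restricted to this set is {Price, Seat}), so split on Price → Seat into {Price, Seat} and {Price, ShowTime}.
{Price, Seat}: every determinant is a superkey — BCNF.
{Price, ShowTime}: every determinant is a superkey — BCNF.
{Price, ScreeningID, ShowTime, TheaterID}: every determinant is a superkey — BCNF.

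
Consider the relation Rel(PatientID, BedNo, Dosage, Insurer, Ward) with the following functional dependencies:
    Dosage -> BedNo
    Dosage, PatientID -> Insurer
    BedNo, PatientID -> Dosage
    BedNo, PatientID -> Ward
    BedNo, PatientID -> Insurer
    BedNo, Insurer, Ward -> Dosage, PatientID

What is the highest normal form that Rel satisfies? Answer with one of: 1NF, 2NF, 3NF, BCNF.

Candidate keys: {BedNo, Insurer, Ward}, {BedNo, PatientID}, {Dosage, Insurer, Ward}, {Dosage, PatientID}. Prime attributes: {BedNo, Dosage, Insurer, PatientID, Ward}.
Dosage -> BedNo: {Dosage}⁺ = {BedNo, Dosage}, which is not all of the attributes, so the left side is not a superkey — BCNF is violated.
Its right-hand attributes {BedNo} are all prime, as are those of every other non-superkey FD — the relation is in 3NF.

3NF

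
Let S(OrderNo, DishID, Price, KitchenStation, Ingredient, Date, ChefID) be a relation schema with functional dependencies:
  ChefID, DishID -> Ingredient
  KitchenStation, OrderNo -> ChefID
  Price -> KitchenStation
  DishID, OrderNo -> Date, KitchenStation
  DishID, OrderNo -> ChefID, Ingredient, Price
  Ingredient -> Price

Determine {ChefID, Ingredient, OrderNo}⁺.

Start with {ChefID, Ingredient, OrderNo}.
Ingredient -> Price applies; add {Price} → now {ChefID, Ingredient, OrderNo, Price}.
Price -> KitchenStation applies; add {KitchenStation} → now {ChefID, Ingredient, KitchenStation, OrderNo, Price}.
No further FD applies.

{ChefID, Ingredient, KitchenStation, OrderNo, Price}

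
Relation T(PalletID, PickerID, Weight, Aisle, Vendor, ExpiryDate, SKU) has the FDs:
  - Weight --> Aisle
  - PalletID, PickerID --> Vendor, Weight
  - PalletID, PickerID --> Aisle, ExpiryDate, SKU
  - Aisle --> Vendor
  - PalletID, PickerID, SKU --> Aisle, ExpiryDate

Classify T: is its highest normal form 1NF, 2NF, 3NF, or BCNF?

Candidate key: {PalletID, PickerID}. Prime attributes: {PalletID, PickerID}.
Weight --> Aisle: {Weight}⁺ = {Aisle, Vendor, Weight}, which is not all of the attributes, so the left side is not a superkey — BCNF is violated.
Because {Aisle} is non-prime and the left side of Weight --> Aisle is not a superkey, the relation is not in 3NF.
No proper subset of a key has a non-prime attribute in its closure, so there is no partial dependency; 2NF holds.

2NF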